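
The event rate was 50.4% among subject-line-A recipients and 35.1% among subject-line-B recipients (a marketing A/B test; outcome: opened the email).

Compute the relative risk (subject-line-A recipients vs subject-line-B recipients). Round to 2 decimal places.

RR = 0.5040 / 0.3510 = 1.44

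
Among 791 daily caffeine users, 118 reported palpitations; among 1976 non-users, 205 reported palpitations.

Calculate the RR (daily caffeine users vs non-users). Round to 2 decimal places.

1.44

risk, daily caffeine users = 118/791 = 0.1492
risk, non-users = 205/1976 = 0.1037
RR = 0.1492 / 0.1037 = 1.44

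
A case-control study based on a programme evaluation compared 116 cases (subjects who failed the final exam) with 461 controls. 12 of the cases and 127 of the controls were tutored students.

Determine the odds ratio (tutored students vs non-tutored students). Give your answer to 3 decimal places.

0.303

odds, tutored students = 12/127 = 0.0945
odds, non-tutored students = 104/334 = 0.3114
OR = 0.0945 / 0.3114 = 0.303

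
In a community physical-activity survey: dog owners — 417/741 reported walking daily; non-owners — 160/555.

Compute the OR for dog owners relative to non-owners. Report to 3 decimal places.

OR = (417 × 395) / (324 × 160) = 164715/51840 ≈ 3.177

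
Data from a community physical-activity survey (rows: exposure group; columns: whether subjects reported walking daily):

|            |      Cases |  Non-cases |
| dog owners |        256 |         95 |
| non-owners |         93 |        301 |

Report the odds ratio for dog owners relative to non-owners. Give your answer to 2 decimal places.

odds, dog owners = 256/95 = 2.6947
odds, non-owners = 93/301 = 0.3090
OR = 2.6947 / 0.3090 = 8.72

OR ≈ 8.72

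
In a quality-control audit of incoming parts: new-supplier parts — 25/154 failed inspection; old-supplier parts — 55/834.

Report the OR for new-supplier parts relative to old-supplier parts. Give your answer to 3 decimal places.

2.745

odds, new-supplier parts = 25/129 = 0.1938
odds, old-supplier parts = 55/779 = 0.0706
OR = 0.1938 / 0.0706 = 2.745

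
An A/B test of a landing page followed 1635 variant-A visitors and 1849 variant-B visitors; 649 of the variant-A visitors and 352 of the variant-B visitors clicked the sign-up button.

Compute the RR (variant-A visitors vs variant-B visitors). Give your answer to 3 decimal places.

risk, variant-A visitors = 649/1635 = 0.3969
risk, variant-B visitors = 352/1849 = 0.1904
RR = 0.3969 / 0.1904 = 2.085

RR ≈ 2.085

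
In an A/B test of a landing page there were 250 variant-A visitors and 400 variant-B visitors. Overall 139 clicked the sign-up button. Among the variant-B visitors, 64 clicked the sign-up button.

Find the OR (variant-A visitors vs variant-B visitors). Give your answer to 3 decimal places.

2.250

variant-A visitors with the outcome: 139 − 64 = 75
variant-A visitors without the outcome: 250 − 75 = 175
variant-B visitors without the outcome: 400 − 64 = 336
OR = (75 × 336) / (175 × 64) = 25200/11200 ≈ 2.250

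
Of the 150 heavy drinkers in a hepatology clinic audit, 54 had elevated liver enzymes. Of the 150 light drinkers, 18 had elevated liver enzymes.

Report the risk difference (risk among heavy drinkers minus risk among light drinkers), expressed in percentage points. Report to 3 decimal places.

24.000

risk, heavy drinkers = 54/150 = 0.3600
risk, light drinkers = 18/150 = 0.1200
risk difference = 0.3600 − 0.1200 = 0.2400 → 24.000 percentage points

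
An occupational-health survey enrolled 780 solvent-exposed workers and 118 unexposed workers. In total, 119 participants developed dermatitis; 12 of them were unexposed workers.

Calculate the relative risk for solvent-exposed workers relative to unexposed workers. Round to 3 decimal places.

RR = 1.349

solvent-exposed workers with the outcome: 119 − 12 = 107
solvent-exposed workers without the outcome: 780 − 107 = 673
unexposed workers without the outcome: 118 − 12 = 106
risk, solvent-exposed workers = 107/780 = 0.1372
risk, unexposed workers = 12/118 = 0.1017
RR = 0.1372 / 0.1017 = 1.349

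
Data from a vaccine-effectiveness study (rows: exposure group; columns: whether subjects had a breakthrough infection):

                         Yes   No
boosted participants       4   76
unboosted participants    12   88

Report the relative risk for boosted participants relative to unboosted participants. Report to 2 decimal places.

0.42

risk, boosted participants = 4/80 = 0.0500
risk, unboosted participants = 12/100 = 0.1200
RR = 0.0500 / 0.1200 = 0.42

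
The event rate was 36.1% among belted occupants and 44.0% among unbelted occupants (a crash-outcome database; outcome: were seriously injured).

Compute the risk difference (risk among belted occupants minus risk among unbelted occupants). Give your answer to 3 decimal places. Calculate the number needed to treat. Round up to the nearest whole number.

RD = -0.079; NNT = 13

risk difference = 0.3610 − 0.4400 = -0.079
absolute risk difference = 0.079000
1 / 0.079000 = 12.658 → round up → 13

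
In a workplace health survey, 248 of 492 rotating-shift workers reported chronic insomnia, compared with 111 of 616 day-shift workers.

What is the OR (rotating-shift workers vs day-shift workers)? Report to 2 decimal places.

OR = (248 × 505) / (244 × 111) = 125240/27084 ≈ 4.62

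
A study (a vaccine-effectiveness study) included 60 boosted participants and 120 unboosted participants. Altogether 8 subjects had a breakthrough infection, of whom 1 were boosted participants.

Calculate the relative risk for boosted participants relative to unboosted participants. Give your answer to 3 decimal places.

RR: 0.286

boosted participants without the outcome: 60 − 1 = 59
unboosted participants with the outcome: 8 − 1 = 7
unboosted participants without the outcome: 120 − 7 = 113
risk, boosted participants = 1/60 = 0.01667
risk, unboosted participants = 7/120 = 0.05833
RR = 0.01667 / 0.05833 = 0.286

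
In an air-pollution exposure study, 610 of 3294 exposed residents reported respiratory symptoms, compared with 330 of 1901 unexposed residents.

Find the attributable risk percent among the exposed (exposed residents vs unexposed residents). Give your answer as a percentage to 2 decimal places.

6.26%

risk, exposed residents = 610/3294 = 0.1852
risk, unexposed residents = 330/1901 = 0.1736
AR% = (0.1852 − 0.1736) / 0.1852 = 0.0626 → 6.26%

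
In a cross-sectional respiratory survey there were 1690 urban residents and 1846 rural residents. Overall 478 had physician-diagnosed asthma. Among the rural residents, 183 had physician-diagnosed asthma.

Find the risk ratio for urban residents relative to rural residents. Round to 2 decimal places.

urban residents with the outcome: 478 − 183 = 295
urban residents without the outcome: 1690 − 295 = 1395
rural residents without the outcome: 1846 − 183 = 1663
risk, urban residents = 295/1690 = 0.1746
risk, rural residents = 183/1846 = 0.0991
RR = 0.1746 / 0.0991 = 1.76

RR ≈ 1.76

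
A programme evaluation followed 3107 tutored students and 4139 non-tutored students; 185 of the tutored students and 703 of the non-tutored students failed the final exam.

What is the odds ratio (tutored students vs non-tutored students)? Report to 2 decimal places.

OR = (185 × 3436) / (2922 × 703) = 635660/2054166 ≈ 0.31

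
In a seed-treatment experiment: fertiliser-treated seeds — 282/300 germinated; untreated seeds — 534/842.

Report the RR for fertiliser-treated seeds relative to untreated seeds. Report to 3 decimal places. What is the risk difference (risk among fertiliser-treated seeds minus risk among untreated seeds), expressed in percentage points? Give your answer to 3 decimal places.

RR = 1.482; RD = 30.580

risk, fertiliser-treated seeds = 282/300 = 0.9400
risk, untreated seeds = 534/842 = 0.6342
RR = 0.9400 / 0.6342 = 1.482
risk difference = 0.9400 − 0.6342 = 0.3058 → 30.580 percentage points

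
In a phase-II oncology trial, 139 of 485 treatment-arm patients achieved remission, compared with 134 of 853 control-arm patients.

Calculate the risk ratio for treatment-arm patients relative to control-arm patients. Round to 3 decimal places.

1.824

risk, treatment-arm patients = 139/485 = 0.2866
risk, control-arm patients = 134/853 = 0.1571
RR = 0.2866 / 0.1571 = 1.824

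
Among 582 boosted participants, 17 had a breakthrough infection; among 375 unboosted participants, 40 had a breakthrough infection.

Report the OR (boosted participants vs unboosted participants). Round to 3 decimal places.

OR = (17 × 335) / (565 × 40) = 5695/22600 ≈ 0.252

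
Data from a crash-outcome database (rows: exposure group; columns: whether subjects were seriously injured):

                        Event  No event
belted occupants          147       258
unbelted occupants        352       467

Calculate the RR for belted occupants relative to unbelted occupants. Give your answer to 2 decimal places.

risk, belted occupants = 147/405 = 0.3630
risk, unbelted occupants = 352/819 = 0.4298
RR = 0.3630 / 0.4298 = 0.84

0.84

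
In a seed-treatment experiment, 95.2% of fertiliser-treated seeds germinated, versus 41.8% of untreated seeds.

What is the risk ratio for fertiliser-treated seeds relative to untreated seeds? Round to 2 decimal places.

RR = 0.9520 / 0.4180 = 2.28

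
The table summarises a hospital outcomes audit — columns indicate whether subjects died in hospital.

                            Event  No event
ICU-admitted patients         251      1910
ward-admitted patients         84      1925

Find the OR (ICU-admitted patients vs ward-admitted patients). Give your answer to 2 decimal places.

OR = (251 × 1925) / (1910 × 84) = 483175/160440 ≈ 3.01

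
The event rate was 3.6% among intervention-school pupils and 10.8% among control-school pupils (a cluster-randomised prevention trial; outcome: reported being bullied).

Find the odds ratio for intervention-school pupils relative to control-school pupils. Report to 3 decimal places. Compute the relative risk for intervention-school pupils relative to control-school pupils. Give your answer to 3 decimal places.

OR = 0.308; RR = 0.333

odds, intervention-school pupils = 0.03600/0.96400 = 0.03734
odds, control-school pupils = 0.10800/0.89200 = 0.12108
OR = 0.03734 / 0.12108 = 0.308
RR = 0.03600 / 0.10800 = 0.333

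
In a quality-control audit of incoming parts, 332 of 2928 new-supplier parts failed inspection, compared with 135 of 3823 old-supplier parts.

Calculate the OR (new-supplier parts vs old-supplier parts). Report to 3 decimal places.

OR = (332 × 3688) / (2596 × 135) = 1224416/350460 ≈ 3.494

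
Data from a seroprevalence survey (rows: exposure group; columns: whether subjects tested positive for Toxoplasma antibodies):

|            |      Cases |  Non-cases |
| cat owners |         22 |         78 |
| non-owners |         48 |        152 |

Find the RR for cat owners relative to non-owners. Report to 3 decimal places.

risk, cat owners = 22/100 = 0.2200
risk, non-owners = 48/200 = 0.2400
RR = 0.2200 / 0.2400 = 0.917

RR: 0.917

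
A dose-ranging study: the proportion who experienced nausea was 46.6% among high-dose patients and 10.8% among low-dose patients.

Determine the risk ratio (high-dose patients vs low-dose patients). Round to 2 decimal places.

RR = 0.4660 / 0.1080 = 4.31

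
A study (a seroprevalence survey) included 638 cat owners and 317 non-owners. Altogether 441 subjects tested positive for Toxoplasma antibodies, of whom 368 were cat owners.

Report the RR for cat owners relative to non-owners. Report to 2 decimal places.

RR: 2.50

cat owners without the outcome: 638 − 368 = 270
non-owners with the outcome: 441 − 368 = 73
non-owners without the outcome: 317 − 73 = 244
risk, cat owners = 368/638 = 0.5768
risk, non-owners = 73/317 = 0.2303
RR = 0.5768 / 0.2303 = 2.50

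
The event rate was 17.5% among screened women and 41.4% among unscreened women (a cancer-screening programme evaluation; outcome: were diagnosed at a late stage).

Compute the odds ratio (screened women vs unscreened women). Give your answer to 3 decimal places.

odds, screened women = 0.1750/0.8250 = 0.2121
odds, unscreened women = 0.4140/0.5860 = 0.7065
OR = 0.2121 / 0.7065 = 0.300

OR: 0.300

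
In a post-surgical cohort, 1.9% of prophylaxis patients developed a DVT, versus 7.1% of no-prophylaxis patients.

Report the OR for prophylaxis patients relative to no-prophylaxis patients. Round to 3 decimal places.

OR ≈ 0.253

odds, prophylaxis patients = 0.01900/0.98100 = 0.01937
odds, no-prophylaxis patients = 0.07100/0.92900 = 0.07643
OR = 0.01937 / 0.07643 = 0.253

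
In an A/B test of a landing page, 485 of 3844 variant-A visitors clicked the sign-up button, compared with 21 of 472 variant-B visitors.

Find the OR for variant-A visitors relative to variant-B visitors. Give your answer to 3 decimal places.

OR = (485 × 451) / (3359 × 21) = 218735/70539 ≈ 3.101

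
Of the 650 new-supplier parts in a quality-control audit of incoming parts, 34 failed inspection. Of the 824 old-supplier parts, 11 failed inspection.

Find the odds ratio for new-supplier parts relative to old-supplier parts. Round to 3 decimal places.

OR = (34 × 813) / (616 × 11) = 27642/6776 ≈ 4.079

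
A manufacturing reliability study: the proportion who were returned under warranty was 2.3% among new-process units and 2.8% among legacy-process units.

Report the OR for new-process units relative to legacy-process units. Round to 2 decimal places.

0.82

odds, new-process units = 0.02300/0.97700 = 0.02354
odds, legacy-process units = 0.02800/0.97200 = 0.02881
OR = 0.02354 / 0.02881 = 0.82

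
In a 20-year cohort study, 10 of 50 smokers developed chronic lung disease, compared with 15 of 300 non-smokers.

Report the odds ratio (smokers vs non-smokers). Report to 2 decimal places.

4.75

odds, smokers = 10/40 = 0.2500
odds, non-smokers = 15/285 = 0.0526
OR = 0.2500 / 0.0526 = 4.75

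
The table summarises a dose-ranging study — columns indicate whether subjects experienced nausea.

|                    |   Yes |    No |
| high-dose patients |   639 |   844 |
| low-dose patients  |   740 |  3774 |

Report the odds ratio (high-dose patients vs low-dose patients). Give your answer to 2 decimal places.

odds, high-dose patients = 639/844 = 0.7571
odds, low-dose patients = 740/3774 = 0.1961
OR = 0.7571 / 0.1961 = 3.86

OR ≈ 3.86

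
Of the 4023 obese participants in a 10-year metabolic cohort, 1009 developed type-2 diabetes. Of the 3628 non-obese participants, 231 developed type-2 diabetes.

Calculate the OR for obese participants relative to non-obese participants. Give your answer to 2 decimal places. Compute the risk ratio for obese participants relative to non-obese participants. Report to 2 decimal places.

OR = (1009 × 3397) / (3014 × 231) = 3427573/696234 ≈ 4.92
risk, obese participants = 1009/4023 = 0.2508
risk, non-obese participants = 231/3628 = 0.0637
RR = 0.2508 / 0.0637 = 3.94

OR = 4.92; RR = 3.94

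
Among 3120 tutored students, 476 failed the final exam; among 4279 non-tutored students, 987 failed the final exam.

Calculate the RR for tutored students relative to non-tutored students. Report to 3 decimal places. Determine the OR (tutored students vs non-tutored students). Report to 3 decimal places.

RR = 0.661; OR = 0.600

risk, tutored students = 476/3120 = 0.1526
risk, non-tutored students = 987/4279 = 0.2307
RR = 0.1526 / 0.2307 = 0.661
OR = (476 × 3292) / (2644 × 987) = 1566992/2609628 ≈ 0.600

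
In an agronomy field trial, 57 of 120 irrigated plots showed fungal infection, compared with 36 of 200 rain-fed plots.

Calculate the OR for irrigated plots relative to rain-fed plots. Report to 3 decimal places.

odds, irrigated plots = 57/63 = 0.9048
odds, rain-fed plots = 36/164 = 0.2195
OR = 0.9048 / 0.2195 = 4.122

OR ≈ 4.122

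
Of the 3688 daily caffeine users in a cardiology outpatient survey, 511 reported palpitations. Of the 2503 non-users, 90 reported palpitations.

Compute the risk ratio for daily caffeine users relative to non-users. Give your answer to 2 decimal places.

risk, daily caffeine users = 511/3688 = 0.13856
risk, non-users = 90/2503 = 0.03596
RR = 0.13856 / 0.03596 = 3.85

RR ≈ 3.85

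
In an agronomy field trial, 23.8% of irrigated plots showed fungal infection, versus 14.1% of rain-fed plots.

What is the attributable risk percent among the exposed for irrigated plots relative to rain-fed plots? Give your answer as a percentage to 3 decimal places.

AR% = (0.2380 − 0.1410) / 0.2380 = 0.4076 → 40.756%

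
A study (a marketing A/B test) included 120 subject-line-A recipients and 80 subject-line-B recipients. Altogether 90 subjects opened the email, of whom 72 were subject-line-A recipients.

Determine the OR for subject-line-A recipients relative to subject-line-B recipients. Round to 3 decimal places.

OR ≈ 5.167

subject-line-A recipients without the outcome: 120 − 72 = 48
subject-line-B recipients with the outcome: 90 − 72 = 18
subject-line-B recipients without the outcome: 80 − 18 = 62
odds, subject-line-A recipients = 72/48 = 1.5000
odds, subject-line-B recipients = 18/62 = 0.2903
OR = 1.5000 / 0.2903 = 5.167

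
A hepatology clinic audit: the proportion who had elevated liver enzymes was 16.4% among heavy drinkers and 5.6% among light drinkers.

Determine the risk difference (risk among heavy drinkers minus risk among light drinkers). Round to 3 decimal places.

risk difference = 0.1640 − 0.0560 = 0.108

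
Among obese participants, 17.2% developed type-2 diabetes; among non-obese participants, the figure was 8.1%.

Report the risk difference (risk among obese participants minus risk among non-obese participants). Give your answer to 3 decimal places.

risk difference = 0.1720 − 0.0810 = 0.091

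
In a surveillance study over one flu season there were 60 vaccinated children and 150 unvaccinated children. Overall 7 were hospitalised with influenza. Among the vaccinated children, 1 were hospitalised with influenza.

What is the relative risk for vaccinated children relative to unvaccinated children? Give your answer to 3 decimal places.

vaccinated children without the outcome: 60 − 1 = 59
unvaccinated children with the outcome: 7 − 1 = 6
unvaccinated children without the outcome: 150 − 6 = 144
risk, vaccinated children = 1/60 = 0.01667
risk, unvaccinated children = 6/150 = 0.04000
RR = 0.01667 / 0.04000 = 0.417

RR ≈ 0.417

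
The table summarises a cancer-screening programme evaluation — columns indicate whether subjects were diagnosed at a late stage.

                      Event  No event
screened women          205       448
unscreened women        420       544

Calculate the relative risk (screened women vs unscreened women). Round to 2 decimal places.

risk, screened women = 205/653 = 0.3139
risk, unscreened women = 420/964 = 0.4357
RR = 0.3139 / 0.4357 = 0.72

RR = 0.72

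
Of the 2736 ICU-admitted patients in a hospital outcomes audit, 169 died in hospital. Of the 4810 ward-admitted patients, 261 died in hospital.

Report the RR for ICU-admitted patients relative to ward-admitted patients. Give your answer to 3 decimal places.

risk, ICU-admitted patients = 169/2736 = 0.0618
risk, ward-admitted patients = 261/4810 = 0.0543
RR = 0.0618 / 0.0543 = 1.138

1.138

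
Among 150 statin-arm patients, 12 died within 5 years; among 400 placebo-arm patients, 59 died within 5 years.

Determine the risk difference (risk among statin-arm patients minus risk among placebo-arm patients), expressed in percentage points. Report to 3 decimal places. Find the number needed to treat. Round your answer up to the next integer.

risk, statin-arm patients = 12/150 = 0.0800
risk, placebo-arm patients = 59/400 = 0.1475
risk difference = 0.0800 − 0.1475 = -0.0675 → -6.750 percentage points
absolute risk difference = 0.067500
1 / 0.067500 = 14.815 → round up → 15

RD = -6.750; NNT = 15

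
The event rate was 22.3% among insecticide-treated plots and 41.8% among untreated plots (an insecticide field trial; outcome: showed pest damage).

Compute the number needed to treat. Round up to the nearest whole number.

absolute risk difference = 0.195000
1 / 0.195000 = 5.128 → round up → 6

NNT: 6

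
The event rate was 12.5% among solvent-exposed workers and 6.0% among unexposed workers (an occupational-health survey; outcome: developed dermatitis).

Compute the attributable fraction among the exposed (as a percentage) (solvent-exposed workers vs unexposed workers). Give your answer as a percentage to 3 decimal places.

AR% = (0.1250 − 0.0600) / 0.1250 = 0.5200 → 52.000%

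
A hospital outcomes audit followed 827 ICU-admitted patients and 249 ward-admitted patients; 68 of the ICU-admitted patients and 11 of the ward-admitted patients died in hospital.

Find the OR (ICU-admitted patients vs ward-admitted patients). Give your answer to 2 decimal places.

OR = (68 × 238) / (759 × 11) = 16184/8349 ≈ 1.94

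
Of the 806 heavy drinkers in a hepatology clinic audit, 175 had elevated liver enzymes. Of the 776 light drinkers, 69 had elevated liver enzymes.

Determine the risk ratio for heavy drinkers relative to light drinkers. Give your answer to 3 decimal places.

2.442

risk, heavy drinkers = 175/806 = 0.2171
risk, light drinkers = 69/776 = 0.0889
RR = 0.2171 / 0.0889 = 2.442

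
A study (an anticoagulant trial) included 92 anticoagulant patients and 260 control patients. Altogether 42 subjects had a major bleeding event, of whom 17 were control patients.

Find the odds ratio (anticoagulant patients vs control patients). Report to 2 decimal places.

OR: 5.33

anticoagulant patients with the outcome: 42 − 17 = 25
anticoagulant patients without the outcome: 92 − 25 = 67
control patients without the outcome: 260 − 17 = 243
OR = (25 × 243) / (67 × 17) = 6075/1139 ≈ 5.33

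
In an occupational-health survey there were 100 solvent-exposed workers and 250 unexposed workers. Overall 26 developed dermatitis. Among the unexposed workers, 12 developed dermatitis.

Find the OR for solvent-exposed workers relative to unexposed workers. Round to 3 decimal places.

solvent-exposed workers with the outcome: 26 − 12 = 14
solvent-exposed workers without the outcome: 100 − 14 = 86
unexposed workers without the outcome: 250 − 12 = 238
odds, solvent-exposed workers = 14/86 = 0.16279
odds, unexposed workers = 12/238 = 0.05042
OR = 0.16279 / 0.05042 = 3.229

3.229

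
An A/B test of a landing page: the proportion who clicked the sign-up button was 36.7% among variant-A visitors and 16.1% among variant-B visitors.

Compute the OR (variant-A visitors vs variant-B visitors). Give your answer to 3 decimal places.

odds, variant-A visitors = 0.3670/0.6330 = 0.5798
odds, variant-B visitors = 0.1610/0.8390 = 0.1919
OR = 0.5798 / 0.1919 = 3.021

3.021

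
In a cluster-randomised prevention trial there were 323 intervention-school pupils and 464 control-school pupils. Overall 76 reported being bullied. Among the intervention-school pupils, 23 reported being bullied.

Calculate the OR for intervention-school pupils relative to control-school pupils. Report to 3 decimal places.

intervention-school pupils without the outcome: 323 − 23 = 300
control-school pupils with the outcome: 76 − 23 = 53
control-school pupils without the outcome: 464 − 53 = 411
OR = (23 × 411) / (300 × 53) = 9453/15900 ≈ 0.595

0.595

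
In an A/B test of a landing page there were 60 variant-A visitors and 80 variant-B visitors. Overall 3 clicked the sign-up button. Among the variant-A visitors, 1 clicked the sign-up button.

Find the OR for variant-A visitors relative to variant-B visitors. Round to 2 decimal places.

0.66

variant-A visitors without the outcome: 60 − 1 = 59
variant-B visitors with the outcome: 3 − 1 = 2
variant-B visitors without the outcome: 80 − 2 = 78
OR = (1 × 78) / (59 × 2) = 78/118 ≈ 0.66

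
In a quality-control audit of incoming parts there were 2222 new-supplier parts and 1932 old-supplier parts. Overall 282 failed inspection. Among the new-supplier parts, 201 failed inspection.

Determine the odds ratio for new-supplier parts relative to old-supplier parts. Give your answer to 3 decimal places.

2.273

new-supplier parts without the outcome: 2222 − 201 = 2021
old-supplier parts with the outcome: 282 − 201 = 81
old-supplier parts without the outcome: 1932 − 81 = 1851
odds, new-supplier parts = 201/2021 = 0.09946
odds, old-supplier parts = 81/1851 = 0.04376
OR = 0.09946 / 0.04376 = 2.273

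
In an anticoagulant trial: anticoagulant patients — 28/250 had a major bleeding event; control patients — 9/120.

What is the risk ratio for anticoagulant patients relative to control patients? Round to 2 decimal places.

RR = 1.49

risk, anticoagulant patients = 28/250 = 0.1120
risk, control patients = 9/120 = 0.0750
RR = 0.1120 / 0.0750 = 1.49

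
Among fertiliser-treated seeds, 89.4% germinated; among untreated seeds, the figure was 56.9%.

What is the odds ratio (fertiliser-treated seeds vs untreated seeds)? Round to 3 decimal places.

OR = 6.388

odds, fertiliser-treated seeds = 0.8940/0.1060 = 8.4340
odds, untreated seeds = 0.5690/0.4310 = 1.3202
OR = 8.4340 / 1.3202 = 6.388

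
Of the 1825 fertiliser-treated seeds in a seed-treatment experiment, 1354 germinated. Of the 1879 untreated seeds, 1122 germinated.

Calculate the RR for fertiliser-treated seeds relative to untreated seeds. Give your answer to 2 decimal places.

risk, fertiliser-treated seeds = 1354/1825 = 0.7419
risk, untreated seeds = 1122/1879 = 0.5971
RR = 0.7419 / 0.5971 = 1.24

RR ≈ 1.24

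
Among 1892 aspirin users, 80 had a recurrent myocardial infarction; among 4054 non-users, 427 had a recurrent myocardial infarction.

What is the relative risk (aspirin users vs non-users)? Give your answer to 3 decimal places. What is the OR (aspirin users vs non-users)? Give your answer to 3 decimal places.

risk, aspirin users = 80/1892 = 0.04228
risk, non-users = 427/4054 = 0.10533
RR = 0.04228 / 0.10533 = 0.401
odds, aspirin users = 80/1812 = 0.04415
odds, non-users = 427/3627 = 0.11773
OR = 0.04415 / 0.11773 = 0.375

RR = 0.401; OR = 0.375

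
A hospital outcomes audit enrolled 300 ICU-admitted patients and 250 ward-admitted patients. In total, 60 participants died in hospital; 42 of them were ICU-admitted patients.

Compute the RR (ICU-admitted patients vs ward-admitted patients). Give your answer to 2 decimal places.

ICU-admitted patients without the outcome: 300 − 42 = 258
ward-admitted patients with the outcome: 60 − 42 = 18
ward-admitted patients without the outcome: 250 − 18 = 232
risk, ICU-admitted patients = 42/300 = 0.1400
risk, ward-admitted patients = 18/250 = 0.0720
RR = 0.1400 / 0.0720 = 1.94

RR: 1.94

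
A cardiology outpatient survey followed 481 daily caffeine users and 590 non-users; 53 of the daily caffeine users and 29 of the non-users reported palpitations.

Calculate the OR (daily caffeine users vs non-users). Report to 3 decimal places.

OR = (53 × 561) / (428 × 29) = 29733/12412 ≈ 2.396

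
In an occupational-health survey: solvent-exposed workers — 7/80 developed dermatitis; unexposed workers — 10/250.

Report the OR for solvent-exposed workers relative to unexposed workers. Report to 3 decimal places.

2.301

odds, solvent-exposed workers = 7/73 = 0.09589
odds, unexposed workers = 10/240 = 0.04167
OR = 0.09589 / 0.04167 = 2.301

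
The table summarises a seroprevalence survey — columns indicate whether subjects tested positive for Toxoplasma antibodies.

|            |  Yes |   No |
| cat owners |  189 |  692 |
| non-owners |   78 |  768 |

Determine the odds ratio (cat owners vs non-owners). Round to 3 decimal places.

OR = (189 × 768) / (692 × 78) = 145152/53976 ≈ 2.689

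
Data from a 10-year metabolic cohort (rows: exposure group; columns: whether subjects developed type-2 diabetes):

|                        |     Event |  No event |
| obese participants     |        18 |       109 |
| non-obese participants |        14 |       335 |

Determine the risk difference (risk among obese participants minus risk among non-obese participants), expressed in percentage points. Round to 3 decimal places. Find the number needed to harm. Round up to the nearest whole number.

risk, obese participants = 18/127 = 0.14173
risk, non-obese participants = 14/349 = 0.04011
risk difference = 0.14173 − 0.04011 = 0.10162 → 10.162 percentage points
absolute risk difference = 0.101618
1 / 0.101618 = 9.841 → round up → 10

RD = 10.162; NNH = 10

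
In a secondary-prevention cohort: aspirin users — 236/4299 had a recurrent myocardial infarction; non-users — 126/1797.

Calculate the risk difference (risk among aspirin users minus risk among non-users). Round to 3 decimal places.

risk, aspirin users = 236/4299 = 0.0549
risk, non-users = 126/1797 = 0.0701
risk difference = 0.0549 − 0.0701 = -0.015

-0.015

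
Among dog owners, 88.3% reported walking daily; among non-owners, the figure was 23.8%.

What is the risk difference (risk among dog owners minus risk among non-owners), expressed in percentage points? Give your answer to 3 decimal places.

RD: 64.500

risk difference = 0.8830 − 0.2380 = 0.6450 → 64.500 percentage points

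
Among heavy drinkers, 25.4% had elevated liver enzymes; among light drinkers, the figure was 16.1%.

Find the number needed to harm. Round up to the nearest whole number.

absolute risk difference = 0.093000
1 / 0.093000 = 10.753 → round up → 11

NNH = 11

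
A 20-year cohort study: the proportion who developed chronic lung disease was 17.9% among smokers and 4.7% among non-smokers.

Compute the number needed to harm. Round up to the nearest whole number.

NNH = 8

absolute risk difference = 0.132000
1 / 0.132000 = 7.576 → round up → 8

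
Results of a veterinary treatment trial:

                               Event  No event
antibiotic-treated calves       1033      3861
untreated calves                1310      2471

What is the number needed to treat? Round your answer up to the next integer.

risk, antibiotic-treated calves = 1033/4894 = 0.211075
risk, untreated calves = 1310/3781 = 0.346469
absolute risk difference = 0.135394
1 / 0.135394 = 7.386 → round up → 8

8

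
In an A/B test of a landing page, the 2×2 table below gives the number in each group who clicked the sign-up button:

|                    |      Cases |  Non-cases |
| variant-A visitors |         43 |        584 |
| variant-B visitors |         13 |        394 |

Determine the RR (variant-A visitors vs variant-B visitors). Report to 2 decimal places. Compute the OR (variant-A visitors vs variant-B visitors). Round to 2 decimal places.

risk, variant-A visitors = 43/627 = 0.06858
risk, variant-B visitors = 13/407 = 0.03194
RR = 0.06858 / 0.03194 = 2.15
odds, variant-A visitors = 43/584 = 0.07363
odds, variant-B visitors = 13/394 = 0.03299
OR = 0.07363 / 0.03299 = 2.23

RR = 2.15; OR = 2.23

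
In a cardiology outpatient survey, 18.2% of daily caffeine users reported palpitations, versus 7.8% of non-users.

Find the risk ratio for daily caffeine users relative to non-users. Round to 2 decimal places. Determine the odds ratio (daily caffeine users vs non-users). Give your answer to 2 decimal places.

RR = 2.33; OR = 2.63

RR = 0.1820 / 0.0780 = 2.33
odds, daily caffeine users = 0.1820/0.8180 = 0.2225
odds, non-users = 0.0780/0.9220 = 0.0846
OR = 0.2225 / 0.0846 = 2.63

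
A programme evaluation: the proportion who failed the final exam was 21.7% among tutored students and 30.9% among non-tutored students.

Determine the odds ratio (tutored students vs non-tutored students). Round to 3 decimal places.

OR: 0.620

odds, tutored students = 0.2170/0.7830 = 0.2771
odds, non-tutored students = 0.3090/0.6910 = 0.4472
OR = 0.2771 / 0.4472 = 0.620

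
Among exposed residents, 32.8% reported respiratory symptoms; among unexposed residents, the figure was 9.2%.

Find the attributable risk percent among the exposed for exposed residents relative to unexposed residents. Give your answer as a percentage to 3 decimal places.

AR% = (0.3280 − 0.0920) / 0.3280 = 0.7195 → 71.951%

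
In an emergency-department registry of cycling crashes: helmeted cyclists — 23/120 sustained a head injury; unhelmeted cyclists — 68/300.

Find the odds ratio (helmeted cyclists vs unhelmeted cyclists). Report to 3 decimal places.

OR = (23 × 232) / (97 × 68) = 5336/6596 ≈ 0.809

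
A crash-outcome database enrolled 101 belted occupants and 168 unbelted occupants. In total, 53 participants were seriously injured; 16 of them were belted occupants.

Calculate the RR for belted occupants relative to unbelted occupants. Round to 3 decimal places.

belted occupants without the outcome: 101 − 16 = 85
unbelted occupants with the outcome: 53 − 16 = 37
unbelted occupants without the outcome: 168 − 37 = 131
risk, belted occupants = 16/101 = 0.1584
risk, unbelted occupants = 37/168 = 0.2202
RR = 0.1584 / 0.2202 = 0.719

RR ≈ 0.719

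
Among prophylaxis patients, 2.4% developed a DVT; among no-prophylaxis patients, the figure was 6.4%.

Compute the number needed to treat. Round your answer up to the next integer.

absolute risk difference = 0.040000
1 / 0.040000 = 25.000 → round up → 25

25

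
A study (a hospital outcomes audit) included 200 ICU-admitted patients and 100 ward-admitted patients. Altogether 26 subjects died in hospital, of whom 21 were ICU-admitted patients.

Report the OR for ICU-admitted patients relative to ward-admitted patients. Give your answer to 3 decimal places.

2.229

ICU-admitted patients without the outcome: 200 − 21 = 179
ward-admitted patients with the outcome: 26 − 21 = 5
ward-admitted patients without the outcome: 100 − 5 = 95
OR = (21 × 95) / (179 × 5) = 1995/895 ≈ 2.229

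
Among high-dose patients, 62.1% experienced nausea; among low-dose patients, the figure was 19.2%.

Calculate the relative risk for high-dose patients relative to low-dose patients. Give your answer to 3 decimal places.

RR = 0.6210 / 0.1920 = 3.234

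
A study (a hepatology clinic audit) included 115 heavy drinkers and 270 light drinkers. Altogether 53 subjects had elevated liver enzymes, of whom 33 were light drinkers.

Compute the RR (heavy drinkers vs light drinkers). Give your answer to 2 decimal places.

heavy drinkers with the outcome: 53 − 33 = 20
heavy drinkers without the outcome: 115 − 20 = 95
light drinkers without the outcome: 270 − 33 = 237
risk, heavy drinkers = 20/115 = 0.1739
risk, light drinkers = 33/270 = 0.1222
RR = 0.1739 / 0.1222 = 1.42

1.42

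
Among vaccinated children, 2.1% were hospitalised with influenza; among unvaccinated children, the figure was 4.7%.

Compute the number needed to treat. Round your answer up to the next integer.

39

absolute risk difference = 0.026000
1 / 0.026000 = 38.462 → round up → 39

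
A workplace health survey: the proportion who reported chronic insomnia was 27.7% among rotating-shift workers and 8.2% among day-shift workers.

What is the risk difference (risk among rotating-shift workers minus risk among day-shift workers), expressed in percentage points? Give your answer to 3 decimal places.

risk difference = 0.2770 − 0.0820 = 0.1950 → 19.500 percentage points

RD: 19.500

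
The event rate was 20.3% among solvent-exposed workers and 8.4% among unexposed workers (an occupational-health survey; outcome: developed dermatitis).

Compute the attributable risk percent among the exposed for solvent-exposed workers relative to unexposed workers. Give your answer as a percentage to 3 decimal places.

AR% = (0.2030 − 0.0840) / 0.2030 = 0.5862 → 58.621%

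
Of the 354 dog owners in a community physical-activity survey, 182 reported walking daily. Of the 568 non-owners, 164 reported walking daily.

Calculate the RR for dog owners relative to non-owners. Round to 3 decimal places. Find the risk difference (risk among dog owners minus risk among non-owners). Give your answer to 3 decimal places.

risk, dog owners = 182/354 = 0.5141
risk, non-owners = 164/568 = 0.2887
RR = 0.5141 / 0.2887 = 1.781
risk difference = 0.5141 − 0.2887 = 0.225

RR = 1.781; RD = 0.225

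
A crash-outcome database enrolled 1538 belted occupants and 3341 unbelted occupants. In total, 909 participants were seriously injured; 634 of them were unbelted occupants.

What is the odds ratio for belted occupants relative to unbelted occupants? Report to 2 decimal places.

belted occupants with the outcome: 909 − 634 = 275
belted occupants without the outcome: 1538 − 275 = 1263
unbelted occupants without the outcome: 3341 − 634 = 2707
odds, belted occupants = 275/1263 = 0.2177
odds, unbelted occupants = 634/2707 = 0.2342
OR = 0.2177 / 0.2342 = 0.93

OR = 0.93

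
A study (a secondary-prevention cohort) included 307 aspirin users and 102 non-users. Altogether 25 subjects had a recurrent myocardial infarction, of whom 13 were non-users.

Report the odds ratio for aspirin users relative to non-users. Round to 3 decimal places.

aspirin users with the outcome: 25 − 13 = 12
aspirin users without the outcome: 307 − 12 = 295
non-users without the outcome: 102 − 13 = 89
OR = (12 × 89) / (295 × 13) = 1068/3835 ≈ 0.278

OR = 0.278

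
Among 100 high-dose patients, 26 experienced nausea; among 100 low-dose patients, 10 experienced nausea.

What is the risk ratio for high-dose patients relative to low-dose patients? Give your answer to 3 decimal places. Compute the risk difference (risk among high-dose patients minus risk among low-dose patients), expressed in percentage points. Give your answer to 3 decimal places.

risk, high-dose patients = 26/100 = 0.2600
risk, low-dose patients = 10/100 = 0.1000
RR = 0.2600 / 0.1000 = 2.600
risk difference = 0.2600 − 0.1000 = 0.1600 → 16.000 percentage points

RR = 2.600; RD = 16.000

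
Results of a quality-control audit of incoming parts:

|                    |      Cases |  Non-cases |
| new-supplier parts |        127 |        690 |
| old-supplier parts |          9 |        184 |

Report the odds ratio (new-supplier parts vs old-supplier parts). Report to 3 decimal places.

odds, new-supplier parts = 127/690 = 0.18406
odds, old-supplier parts = 9/184 = 0.04891
OR = 0.18406 / 0.04891 = 3.763

OR = 3.763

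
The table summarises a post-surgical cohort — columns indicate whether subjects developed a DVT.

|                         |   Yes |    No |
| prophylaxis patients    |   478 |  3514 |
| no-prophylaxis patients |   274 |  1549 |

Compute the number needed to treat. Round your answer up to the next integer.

risk, prophylaxis patients = 478/3992 = 0.119739
risk, no-prophylaxis patients = 274/1823 = 0.150302
absolute risk difference = 0.030562
1 / 0.030562 = 32.720 → round up → 33

NNT: 33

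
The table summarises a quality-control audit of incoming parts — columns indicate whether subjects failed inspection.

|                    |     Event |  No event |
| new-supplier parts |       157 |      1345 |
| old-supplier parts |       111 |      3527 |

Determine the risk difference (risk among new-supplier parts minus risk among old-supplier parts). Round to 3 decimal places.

RD: 0.074

risk, new-supplier parts = 157/1502 = 0.10453
risk, old-supplier parts = 111/3638 = 0.03051
risk difference = 0.10453 − 0.03051 = 0.074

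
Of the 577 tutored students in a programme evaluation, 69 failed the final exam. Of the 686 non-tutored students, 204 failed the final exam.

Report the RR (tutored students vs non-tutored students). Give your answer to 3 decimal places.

0.402

risk, tutored students = 69/577 = 0.1196
risk, non-tutored students = 204/686 = 0.2974
RR = 0.1196 / 0.2974 = 0.402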